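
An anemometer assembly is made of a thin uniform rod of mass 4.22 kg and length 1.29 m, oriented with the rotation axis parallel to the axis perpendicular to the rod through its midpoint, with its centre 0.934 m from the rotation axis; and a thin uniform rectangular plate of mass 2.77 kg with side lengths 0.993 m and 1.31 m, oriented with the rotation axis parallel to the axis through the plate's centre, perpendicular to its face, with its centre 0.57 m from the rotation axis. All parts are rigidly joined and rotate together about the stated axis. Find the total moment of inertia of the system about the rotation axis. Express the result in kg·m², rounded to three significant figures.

5.79

Thin rod: I_cm = (1/12)ML² = (1/12)(4.22)(1.29)² = 0.58521 kg·m²; centre at d = 0.934 m, so I = I_cm + Md² gives I = 0.58521 + (4.22)(0.934)² = 4.2666 kg·m².
Rectangular plate: I_cm = (1/12)M(a²+b²) = (1/12)(2.77)[(0.993)² + (1.31)²] = 0.62375 kg·m²; centre at d = 0.57 m, so I = I_cm + Md² gives I = 0.62375 + (2.77)(0.57)² = 1.5237 kg·m².
Total I = 4.2666 + 1.5237 = 5.7903 kg·m².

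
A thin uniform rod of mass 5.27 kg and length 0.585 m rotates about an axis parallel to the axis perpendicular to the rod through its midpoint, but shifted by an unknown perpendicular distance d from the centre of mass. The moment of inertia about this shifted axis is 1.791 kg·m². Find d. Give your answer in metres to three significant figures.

About the centre-of-mass axis, I_cm = (1/12)ML² = (1/12)(5.27)(0.585)² = 0.15029 kg·m².
Parallel axis theorem: I = I_cm + Md², so Md² = 1.791 − 0.15029 = 1.6407 kg·m².
d = √(1.6407 / 5.27) = 0.55797 m.

0.558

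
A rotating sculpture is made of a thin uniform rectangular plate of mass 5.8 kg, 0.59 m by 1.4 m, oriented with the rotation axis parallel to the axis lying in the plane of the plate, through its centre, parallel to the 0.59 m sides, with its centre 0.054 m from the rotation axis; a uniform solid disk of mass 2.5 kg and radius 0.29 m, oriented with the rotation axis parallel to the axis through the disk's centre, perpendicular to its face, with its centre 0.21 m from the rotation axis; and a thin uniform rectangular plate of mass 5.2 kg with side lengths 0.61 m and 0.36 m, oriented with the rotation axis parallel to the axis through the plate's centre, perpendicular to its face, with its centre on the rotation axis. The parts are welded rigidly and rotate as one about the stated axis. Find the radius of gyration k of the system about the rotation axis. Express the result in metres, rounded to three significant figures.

0.322

Rectangular plate: I_cm = (1/12)Mb² = (1/12)(5.8)(1.4)² = 0.94733 kg m²; centre at d = 0.054 m, so the parallel axis theorem gives I = 0.94733 + (5.8)(0.054)² = 0.96425 kg m².
Solid disk: I_cm = (1/2)MR² = (1/2)(2.5)(0.29)² = 0.10512 kg m²; centre at d = 0.21 m, so the parallel axis theorem gives I = 0.10512 + (2.5)(0.21)² = 0.21537 kg m².
Rectangular plate: I_cm = (1/12)M(a²+b²) = (1/12)(5.2)[(0.61)² + (0.36)²] = 0.2174 kg m²; axis through the centre, so I = 0.2174 kg m².
Total I = 1.397 kg m²; total mass M = 13.5 kg.
k = √(I/M) = √(1.397/13.5) = 0.32169 m.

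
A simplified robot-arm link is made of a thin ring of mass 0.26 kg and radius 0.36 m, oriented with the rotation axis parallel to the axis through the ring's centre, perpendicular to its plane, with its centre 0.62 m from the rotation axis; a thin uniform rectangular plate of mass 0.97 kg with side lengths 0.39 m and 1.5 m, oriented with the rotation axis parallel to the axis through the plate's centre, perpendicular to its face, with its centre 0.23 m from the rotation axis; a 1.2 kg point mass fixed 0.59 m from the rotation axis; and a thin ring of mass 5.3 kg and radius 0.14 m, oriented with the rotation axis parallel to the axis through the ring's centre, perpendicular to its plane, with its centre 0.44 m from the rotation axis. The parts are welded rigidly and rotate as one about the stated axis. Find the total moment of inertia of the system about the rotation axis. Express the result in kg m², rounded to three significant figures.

1.93

Thin ring: I_cm = MR² = (0.26)(0.36)² = 0.033696 kg m²; centre at d = 0.62 m, so the parallel axis theorem gives I = 0.033696 + (0.26)(0.62)² = 0.13364 kg m².
Rectangular plate: I_cm = (1/12)M(a²+b²) = (1/12)(0.97)[(0.39)² + (1.5)²] = 0.19417 kg m²; centre at d = 0.23 m, so the parallel axis theorem gives I = 0.19417 + (0.97)(0.23)² = 0.24548 kg m².
Point mass: I_cm = 0; centre at d = 0.59 m, so the parallel axis theorem gives I = 0 + (1.2)(0.59)² = 0.41772 kg m².
Thin ring: I_cm = MR² = (5.3)(0.14)² = 0.10388 kg m²; centre at d = 0.44 m, so the parallel axis theorem gives I = 0.10388 + (5.3)(0.44)² = 1.13 kg m².
Total I = 0.13364 + 0.24548 + 0.41772 + 1.13 = 1.9268 kg m².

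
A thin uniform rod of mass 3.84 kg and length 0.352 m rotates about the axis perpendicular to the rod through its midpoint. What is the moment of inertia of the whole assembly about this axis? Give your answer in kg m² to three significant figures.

I_cm = (1/12)ML² = (1/12)(3.84)(0.352)² = 0.039649 kg m²; axis through the centre, so I = 0.039649 kg m².

0.0396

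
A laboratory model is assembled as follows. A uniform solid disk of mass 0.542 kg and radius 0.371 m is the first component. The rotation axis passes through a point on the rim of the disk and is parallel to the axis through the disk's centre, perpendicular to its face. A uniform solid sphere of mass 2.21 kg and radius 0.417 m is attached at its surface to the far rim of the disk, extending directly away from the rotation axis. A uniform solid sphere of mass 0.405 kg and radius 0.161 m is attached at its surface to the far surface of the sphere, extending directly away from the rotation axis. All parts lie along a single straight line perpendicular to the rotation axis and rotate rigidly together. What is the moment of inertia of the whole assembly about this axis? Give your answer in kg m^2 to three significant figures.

4.46

Solid disk: I_cm = (1/2)MR² = (1/2)(0.542)(0.371)² = 0.037301 kg m^2; centre at d = 0.371 m, so the parallel axis theorem gives I = 0.037301 + (0.542)(0.371)² = 0.1119 kg m^2.
Solid sphere: I_cm = (2/5)MR² = (2/5)(2.21)(0.417)² = 0.15372 kg m^2; centre at d = 0.371 + 0.371 + 0.417 = 1.159 m, so the parallel axis theorem gives I = 0.15372 + (2.21)(1.159)² = 3.1224 kg m^2.
Solid sphere: I_cm = (2/5)MR² = (2/5)(0.405)(0.161)² = 0.0041992 kg m^2; centre at d = 0.371 + 0.371 + 0.417 + 0.417 + 0.161 = 1.737 m, so the parallel axis theorem gives I = 0.0041992 + (0.405)(1.737)² = 1.2262 kg m^2.
Total I = 0.1119 + 3.1224 + 1.2262 = 4.4604 kg m^2.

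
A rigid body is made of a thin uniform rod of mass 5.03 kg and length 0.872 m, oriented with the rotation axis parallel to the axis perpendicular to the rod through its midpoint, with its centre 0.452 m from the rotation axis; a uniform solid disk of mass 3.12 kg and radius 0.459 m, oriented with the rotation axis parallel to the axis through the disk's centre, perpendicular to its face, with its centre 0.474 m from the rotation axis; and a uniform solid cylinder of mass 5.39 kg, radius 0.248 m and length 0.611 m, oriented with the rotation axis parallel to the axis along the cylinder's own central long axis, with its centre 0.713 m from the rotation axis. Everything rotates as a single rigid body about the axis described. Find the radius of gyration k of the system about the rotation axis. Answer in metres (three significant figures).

Thin rod: I_cm = (1/12)ML² = (1/12)(5.03)(0.872)² = 0.31873 kg·m²; centre at d = 0.452 m, so I = I_cm + Md² gives I = 0.31873 + (5.03)(0.452)² = 1.3464 kg·m².
Solid disk: I_cm = (1/2)MR² = (1/2)(3.12)(0.459)² = 0.32866 kg·m²; centre at d = 0.474 m, so I = I_cm + Md² gives I = 0.32866 + (3.12)(0.474)² = 1.0297 kg·m².
Solid cylinder: I_cm = (1/2)MR² = (1/2)(5.39)(0.248)² = 0.16575 kg·m²; centre at d = 0.713 m, so I = I_cm + Md² gives I = 0.16575 + (5.39)(0.713)² = 2.9059 kg·m².
Total I = 5.2819 kg·m²; total mass M = 13.54 kg.
k = √(I/M) = √(5.2819/13.54) = 0.62458 m.

0.625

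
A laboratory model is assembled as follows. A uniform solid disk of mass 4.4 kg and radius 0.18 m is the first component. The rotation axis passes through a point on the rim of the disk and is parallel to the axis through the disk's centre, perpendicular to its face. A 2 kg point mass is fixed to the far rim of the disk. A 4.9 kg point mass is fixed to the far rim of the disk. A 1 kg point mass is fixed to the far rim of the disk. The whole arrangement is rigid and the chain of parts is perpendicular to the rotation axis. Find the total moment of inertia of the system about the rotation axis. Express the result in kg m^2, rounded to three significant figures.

1.24

Solid disk: I_cm = (1/2)MR² = (1/2)(4.4)(0.18)² = 0.07128 kg m^2; centre at d = 0.18 m, so the parallel axis theorem gives I = 0.07128 + (4.4)(0.18)² = 0.21384 kg m^2.
Point mass: I_cm = 0; centre at d = 0.18 + 0.18 = 0.36 m, so the parallel axis theorem gives I = 0 + (2)(0.36)² = 0.2592 kg m^2.
Point mass: I_cm = 0; centre at d = 0.18 + 0.18 = 0.36 m, so the parallel axis theorem gives I = 0 + (4.9)(0.36)² = 0.63504 kg m^2.
Point mass: I_cm = 0; centre at d = 0.18 + 0.18 = 0.36 m, so the parallel axis theorem gives I = 0 + (1)(0.36)² = 0.1296 kg m^2.
Total I = 0.21384 + 0.2592 + 0.63504 + 0.1296 = 1.2377 kg m^2.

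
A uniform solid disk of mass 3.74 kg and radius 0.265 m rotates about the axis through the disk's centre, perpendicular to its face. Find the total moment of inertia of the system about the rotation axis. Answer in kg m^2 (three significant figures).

0.131

I_cm = (1/2)MR² = (1/2)(3.74)(0.265)² = 0.13132 kg m^2; axis through the centre, so I = 0.13132 kg m^2.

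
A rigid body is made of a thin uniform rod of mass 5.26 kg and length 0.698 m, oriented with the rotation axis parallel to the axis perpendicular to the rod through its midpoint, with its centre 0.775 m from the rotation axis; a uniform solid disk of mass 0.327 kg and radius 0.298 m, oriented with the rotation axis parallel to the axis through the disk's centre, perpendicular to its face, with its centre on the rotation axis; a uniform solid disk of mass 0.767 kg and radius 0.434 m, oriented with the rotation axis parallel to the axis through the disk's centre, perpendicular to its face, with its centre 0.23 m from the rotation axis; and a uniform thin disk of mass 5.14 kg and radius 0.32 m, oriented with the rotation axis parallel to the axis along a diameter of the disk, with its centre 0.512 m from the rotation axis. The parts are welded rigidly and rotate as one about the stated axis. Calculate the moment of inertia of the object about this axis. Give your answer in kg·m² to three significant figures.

4.98

Thin rod: I_cm = (1/12)ML² = (1/12)(5.26)(0.698)² = 0.21356 kg·m²; centre at d = 0.775 m, so I = I_cm + Md² gives I = 0.21356 + (5.26)(0.775)² = 3.3728 kg·m².
Solid disk: I_cm = (1/2)MR² = (1/2)(0.327)(0.298)² = 0.014519 kg·m²; axis through the centre, so I = 0.014519 kg·m².
Solid disk: I_cm = (1/2)MR² = (1/2)(0.767)(0.434)² = 0.072235 kg·m²; centre at d = 0.23 m, so I = I_cm + Md² gives I = 0.072235 + (0.767)(0.23)² = 0.11281 kg·m².
Thin disk: I_cm = (1/4)MR² = (1/4)(5.14)(0.32)² = 0.13158 kg·m²; centre at d = 0.512 m, so I = I_cm + Md² gives I = 0.13158 + (5.14)(0.512)² = 1.479 kg·m².
Total I = 3.3728 + 0.014519 + 0.11281 + 1.479 = 4.9792 kg·m².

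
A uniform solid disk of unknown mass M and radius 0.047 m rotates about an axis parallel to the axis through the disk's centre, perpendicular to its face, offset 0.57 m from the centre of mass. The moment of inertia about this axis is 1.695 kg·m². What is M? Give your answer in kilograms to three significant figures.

5.20

I = I_cm + Md² = (1/2)MR² + Md² = M·[0.5·(0.047)² + (0.57)²] = M·0.326.
So M = 1.695 / 0.326 = 5.1993 kg.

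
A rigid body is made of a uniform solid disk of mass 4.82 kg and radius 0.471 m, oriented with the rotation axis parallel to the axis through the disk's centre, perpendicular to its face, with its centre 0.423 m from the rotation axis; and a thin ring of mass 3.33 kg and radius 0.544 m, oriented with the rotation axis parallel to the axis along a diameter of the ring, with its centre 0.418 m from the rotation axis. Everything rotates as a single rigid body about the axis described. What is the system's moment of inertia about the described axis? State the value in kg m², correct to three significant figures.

2.47

Solid disk: I_cm = (1/2)MR² = (1/2)(4.82)(0.471)² = 0.53464 kg m²; centre at d = 0.423 m, so I = I_cm + Md² gives I = 0.53464 + (4.82)(0.423)² = 1.3971 kg m².
Thin ring: I_cm = (1/2)MR² = (1/2)(3.33)(0.544)² = 0.49273 kg m²; centre at d = 0.418 m, so I = I_cm + Md² gives I = 0.49273 + (3.33)(0.418)² = 1.0746 kg m².
Total I = 1.3971 + 1.0746 = 2.4716 kg m².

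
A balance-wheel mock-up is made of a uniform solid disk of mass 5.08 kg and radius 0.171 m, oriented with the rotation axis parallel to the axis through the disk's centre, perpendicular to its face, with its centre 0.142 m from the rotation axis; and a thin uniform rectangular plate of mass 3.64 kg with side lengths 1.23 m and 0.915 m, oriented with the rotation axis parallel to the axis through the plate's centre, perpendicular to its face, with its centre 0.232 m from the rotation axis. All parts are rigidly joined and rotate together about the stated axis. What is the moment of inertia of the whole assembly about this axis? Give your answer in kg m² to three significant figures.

Solid disk: I_cm = (1/2)MR² = (1/2)(5.08)(0.171)² = 0.074272 kg m²; centre at d = 0.142 m, so the parallel axis theorem gives I = 0.074272 + (5.08)(0.142)² = 0.17671 kg m².
Rectangular plate: I_cm = (1/12)M(a²+b²) = (1/12)(3.64)[(1.23)² + (0.915)²] = 0.71287 kg m²; centre at d = 0.232 m, so the parallel axis theorem gives I = 0.71287 + (3.64)(0.232)² = 0.90879 kg m².
Total I = 0.17671 + 0.90879 = 1.0855 kg m².

1.09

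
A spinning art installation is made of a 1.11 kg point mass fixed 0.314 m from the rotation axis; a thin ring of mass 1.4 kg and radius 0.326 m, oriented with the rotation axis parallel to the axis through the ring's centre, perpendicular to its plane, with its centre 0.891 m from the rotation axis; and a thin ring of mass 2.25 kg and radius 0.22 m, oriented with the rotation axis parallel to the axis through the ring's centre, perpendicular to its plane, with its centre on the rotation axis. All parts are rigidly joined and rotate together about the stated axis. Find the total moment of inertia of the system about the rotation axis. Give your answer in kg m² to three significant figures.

1.48

Point mass: I_cm = 0; centre at d = 0.314 m, so I = I_cm + Md² gives I = 0 + (1.11)(0.314)² = 0.10944 kg m².
Thin ring: I_cm = MR² = (1.4)(0.326)² = 0.14879 kg m²; centre at d = 0.891 m, so I = I_cm + Md² gives I = 0.14879 + (1.4)(0.891)² = 1.2602 kg m².
Thin ring: I_cm = MR² = (2.25)(0.22)² = 0.1089 kg m²; axis through the centre, so I = 0.1089 kg m².
Total I = 0.10944 + 1.2602 + 0.1089 = 1.4786 kg m².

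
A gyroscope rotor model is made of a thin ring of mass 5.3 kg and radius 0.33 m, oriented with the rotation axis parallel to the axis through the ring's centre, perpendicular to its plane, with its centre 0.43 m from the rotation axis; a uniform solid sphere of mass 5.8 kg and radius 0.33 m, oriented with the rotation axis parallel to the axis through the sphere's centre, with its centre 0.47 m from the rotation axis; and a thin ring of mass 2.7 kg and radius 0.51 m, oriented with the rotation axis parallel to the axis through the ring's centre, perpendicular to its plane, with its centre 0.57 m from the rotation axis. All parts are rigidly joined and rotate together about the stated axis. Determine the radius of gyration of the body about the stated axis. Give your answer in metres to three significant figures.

0.582

Thin ring: I_cm = MR² = (5.3)(0.33)² = 0.57717 kg·m²; centre at d = 0.43 m, so the parallel axis theorem gives I = 0.57717 + (5.3)(0.43)² = 1.5571 kg·m².
Solid sphere: I_cm = (2/5)MR² = (2/5)(5.8)(0.33)² = 0.25265 kg·m²; centre at d = 0.47 m, so the parallel axis theorem gives I = 0.25265 + (5.8)(0.47)² = 1.5339 kg·m².
Thin ring: I_cm = MR² = (2.7)(0.51)² = 0.70227 kg·m²; centre at d = 0.57 m, so the parallel axis theorem gives I = 0.70227 + (2.7)(0.57)² = 1.5795 kg·m².
Total I = 4.6705 kg·m²; total mass M = 13.8 kg.
k = √(I/M) = √(4.6705/13.8) = 0.58176 m.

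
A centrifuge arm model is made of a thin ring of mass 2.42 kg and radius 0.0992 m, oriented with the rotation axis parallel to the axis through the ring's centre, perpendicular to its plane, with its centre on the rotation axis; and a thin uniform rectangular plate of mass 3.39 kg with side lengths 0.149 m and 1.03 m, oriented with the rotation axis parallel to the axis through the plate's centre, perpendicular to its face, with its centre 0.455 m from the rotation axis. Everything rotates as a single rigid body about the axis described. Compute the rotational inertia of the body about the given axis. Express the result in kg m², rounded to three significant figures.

1.03

Thin ring: I_cm = MR² = (2.42)(0.0992)² = 0.023814 kg m²; axis through the centre, so I = 0.023814 kg m².
Rectangular plate: I_cm = (1/12)M(a²+b²) = (1/12)(3.39)[(0.149)² + (1.03)²] = 0.30598 kg m²; centre at d = 0.455 m, so the parallel axis theorem gives I = 0.30598 + (3.39)(0.455)² = 1.0078 kg m².
Total I = 0.023814 + 1.0078 = 1.0316 kg m².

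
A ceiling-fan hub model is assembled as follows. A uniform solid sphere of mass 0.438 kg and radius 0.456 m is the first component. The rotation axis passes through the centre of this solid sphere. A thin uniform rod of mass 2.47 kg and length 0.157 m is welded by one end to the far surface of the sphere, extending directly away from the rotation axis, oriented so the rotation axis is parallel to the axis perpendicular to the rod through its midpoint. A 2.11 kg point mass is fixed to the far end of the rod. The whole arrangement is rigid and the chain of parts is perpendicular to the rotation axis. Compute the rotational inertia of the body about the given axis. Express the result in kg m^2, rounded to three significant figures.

1.54

Solid sphere: I_cm = (2/5)MR² = (2/5)(0.438)(0.456)² = 0.03643 kg m^2; axis through the centre, so I = 0.03643 kg m^2.
Thin rod: I_cm = (1/12)ML² = (1/12)(2.47)(0.157)² = 0.0050736 kg m^2; centre at d = 0.456 + 0.0785 = 0.5345 m, so I = I_cm + Md² gives I = 0.0050736 + (2.47)(0.5345)² = 0.71073 kg m^2.
Point mass: I_cm = 0; centre at d = 0.456 + 0.0785 + 0.0785 = 0.613 m, so I = I_cm + Md² gives I = 0 + (2.11)(0.613)² = 0.79287 kg m^2.
Total I = 0.03643 + 0.71073 + 0.79287 = 1.54 kg m^2.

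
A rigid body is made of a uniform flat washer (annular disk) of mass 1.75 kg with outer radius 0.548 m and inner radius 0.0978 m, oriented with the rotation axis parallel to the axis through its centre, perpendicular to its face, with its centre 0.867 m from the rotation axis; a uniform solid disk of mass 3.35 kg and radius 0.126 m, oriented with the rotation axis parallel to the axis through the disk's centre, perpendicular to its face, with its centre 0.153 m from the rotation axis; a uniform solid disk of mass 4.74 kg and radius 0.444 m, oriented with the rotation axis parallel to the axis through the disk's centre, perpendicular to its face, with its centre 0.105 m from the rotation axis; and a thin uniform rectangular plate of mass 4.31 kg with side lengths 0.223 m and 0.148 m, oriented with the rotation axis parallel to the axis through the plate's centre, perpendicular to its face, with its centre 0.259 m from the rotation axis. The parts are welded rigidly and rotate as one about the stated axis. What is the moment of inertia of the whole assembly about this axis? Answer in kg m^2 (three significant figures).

2.53

Annular disk: I_cm = (1/2)M(R²+r²) = (1/2)(1.75)[(0.548)² + (0.0978)²] = 0.27114 kg m^2; centre at d = 0.867 m, so the parallel axis theorem gives I = 0.27114 + (1.75)(0.867)² = 1.5866 kg m^2.
Solid disk: I_cm = (1/2)MR² = (1/2)(3.35)(0.126)² = 0.026592 kg m^2; centre at d = 0.153 m, so the parallel axis theorem gives I = 0.026592 + (3.35)(0.153)² = 0.10501 kg m^2.
Solid disk: I_cm = (1/2)MR² = (1/2)(4.74)(0.444)² = 0.46721 kg m^2; centre at d = 0.105 m, so the parallel axis theorem gives I = 0.46721 + (4.74)(0.105)² = 0.51947 kg m^2.
Rectangular plate: I_cm = (1/12)M(a²+b²) = (1/12)(4.31)[(0.223)² + (0.148)²] = 0.025728 kg m^2; centre at d = 0.259 m, so the parallel axis theorem gives I = 0.025728 + (4.31)(0.259)² = 0.31485 kg m^2.
Total I = 1.5866 + 0.10501 + 0.51947 + 0.31485 = 2.5259 kg m^2.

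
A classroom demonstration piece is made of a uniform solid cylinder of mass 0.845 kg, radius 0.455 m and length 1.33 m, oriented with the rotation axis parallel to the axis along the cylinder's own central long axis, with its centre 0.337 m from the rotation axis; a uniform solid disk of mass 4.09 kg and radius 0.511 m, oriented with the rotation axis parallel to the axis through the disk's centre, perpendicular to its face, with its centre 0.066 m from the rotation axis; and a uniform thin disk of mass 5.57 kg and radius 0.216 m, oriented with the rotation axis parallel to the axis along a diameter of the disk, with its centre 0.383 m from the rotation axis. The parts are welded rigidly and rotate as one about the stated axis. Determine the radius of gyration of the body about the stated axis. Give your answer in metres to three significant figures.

Solid cylinder: I_cm = (1/2)MR² = (1/2)(0.845)(0.455)² = 0.087468 kg m^2; centre at d = 0.337 m, so I = I_cm + Md² gives I = 0.087468 + (0.845)(0.337)² = 0.18343 kg m^2.
Solid disk: I_cm = (1/2)MR² = (1/2)(4.09)(0.511)² = 0.53399 kg m^2; centre at d = 0.066 m, so I = I_cm + Md² gives I = 0.53399 + (4.09)(0.066)² = 0.55181 kg m^2.
Thin disk: I_cm = (1/4)MR² = (1/4)(5.57)(0.216)² = 0.064968 kg m^2; centre at d = 0.383 m, so I = I_cm + Md² gives I = 0.064968 + (5.57)(0.383)² = 0.88203 kg m^2.
Total I = 1.6173 kg m^2; total mass M = 10.505 kg.
k = √(I/M) = √(1.6173/10.505) = 0.39237 m.

0.392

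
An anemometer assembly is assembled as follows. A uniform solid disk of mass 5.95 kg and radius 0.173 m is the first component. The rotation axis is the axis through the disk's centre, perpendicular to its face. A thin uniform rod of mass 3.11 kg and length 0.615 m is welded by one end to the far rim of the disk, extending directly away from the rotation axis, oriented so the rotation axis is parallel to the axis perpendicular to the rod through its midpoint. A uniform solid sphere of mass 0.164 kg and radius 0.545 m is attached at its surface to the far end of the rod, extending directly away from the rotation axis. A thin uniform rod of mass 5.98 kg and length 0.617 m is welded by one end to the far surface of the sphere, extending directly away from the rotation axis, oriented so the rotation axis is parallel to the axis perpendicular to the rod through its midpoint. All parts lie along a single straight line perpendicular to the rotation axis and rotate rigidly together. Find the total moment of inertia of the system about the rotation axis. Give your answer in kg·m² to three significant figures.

Solid disk: I_cm = (1/2)MR² = (1/2)(5.95)(0.173)² = 0.089039 kg·m²; axis through the centre, so I = 0.089039 kg·m².
Thin rod: I_cm = (1/12)ML² = (1/12)(3.11)(0.615)² = 0.098023 kg·m²; centre at d = 0.173 + 0.3075 = 0.4805 m, so I = I_cm + Md² gives I = 0.098023 + (3.11)(0.4805)² = 0.81606 kg·m².
Solid sphere: I_cm = (2/5)MR² = (2/5)(0.164)(0.545)² = 0.019485 kg·m²; centre at d = 0.173 + 0.3075 + 0.3075 + 0.545 = 1.333 m, so I = I_cm + Md² gives I = 0.019485 + (0.164)(1.333)² = 0.31089 kg·m².
Thin rod: I_cm = (1/12)ML² = (1/12)(5.98)(0.617)² = 0.18971 kg·m²; centre at d = 0.173 + 0.3075 + 0.3075 + 0.545 + 0.545 + 0.3085 = 2.1865 m, so I = I_cm + Md² gives I = 0.18971 + (5.98)(2.1865)² = 28.779 kg·m².
Total I = 0.089039 + 0.81606 + 0.31089 + 28.779 = 29.995 kg·m².

30.0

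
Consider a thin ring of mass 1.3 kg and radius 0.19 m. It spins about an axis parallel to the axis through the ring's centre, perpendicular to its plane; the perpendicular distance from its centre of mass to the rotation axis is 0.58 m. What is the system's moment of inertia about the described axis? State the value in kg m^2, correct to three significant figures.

0.484

I_cm = MR² = (1.3)(0.19)² = 0.04693 kg m^2; centre at d = 0.58 m, so I = I_cm + Md² gives I = 0.04693 + (1.3)(0.58)² = 0.48425 kg m^2.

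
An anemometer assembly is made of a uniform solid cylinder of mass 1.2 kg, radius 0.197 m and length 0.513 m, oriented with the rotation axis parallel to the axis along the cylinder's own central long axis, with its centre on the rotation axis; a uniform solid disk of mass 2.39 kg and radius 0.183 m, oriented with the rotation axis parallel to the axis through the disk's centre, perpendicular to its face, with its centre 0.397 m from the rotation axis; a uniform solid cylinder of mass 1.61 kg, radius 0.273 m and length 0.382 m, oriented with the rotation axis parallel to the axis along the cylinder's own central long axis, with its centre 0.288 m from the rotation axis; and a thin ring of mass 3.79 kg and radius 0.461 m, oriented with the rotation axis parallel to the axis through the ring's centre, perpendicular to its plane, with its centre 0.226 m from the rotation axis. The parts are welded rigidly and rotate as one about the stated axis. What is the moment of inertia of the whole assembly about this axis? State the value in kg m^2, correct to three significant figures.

1.63

Solid cylinder: I_cm = (1/2)MR² = (1/2)(1.2)(0.197)² = 0.023285 kg m^2; axis through the centre, so I = 0.023285 kg m^2.
Solid disk: I_cm = (1/2)MR² = (1/2)(2.39)(0.183)² = 0.040019 kg m^2; centre at d = 0.397 m, so I = I_cm + Md² gives I = 0.040019 + (2.39)(0.397)² = 0.4167 kg m^2.
Solid cylinder: I_cm = (1/2)MR² = (1/2)(1.61)(0.273)² = 0.059996 kg m^2; centre at d = 0.288 m, so I = I_cm + Md² gives I = 0.059996 + (1.61)(0.288)² = 0.19354 kg m^2.
Thin ring: I_cm = MR² = (3.79)(0.461)² = 0.80545 kg m^2; centre at d = 0.226 m, so I = I_cm + Md² gives I = 0.80545 + (3.79)(0.226)² = 0.99903 kg m^2.
Total I = 0.023285 + 0.4167 + 0.19354 + 0.99903 = 1.6326 kg m^2.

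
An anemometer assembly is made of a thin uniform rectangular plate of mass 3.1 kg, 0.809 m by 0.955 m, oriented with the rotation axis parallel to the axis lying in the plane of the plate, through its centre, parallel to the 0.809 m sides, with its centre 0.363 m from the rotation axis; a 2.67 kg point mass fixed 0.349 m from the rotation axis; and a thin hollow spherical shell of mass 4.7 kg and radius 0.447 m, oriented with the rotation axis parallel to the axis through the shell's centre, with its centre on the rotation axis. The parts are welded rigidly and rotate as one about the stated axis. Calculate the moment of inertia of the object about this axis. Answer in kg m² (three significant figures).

Rectangular plate: I_cm = (1/12)Mb² = (1/12)(3.1)(0.955)² = 0.23561 kg m²; centre at d = 0.363 m, so I = I_cm + Md² gives I = 0.23561 + (3.1)(0.363)² = 0.64409 kg m².
Point mass: I_cm = 0; centre at d = 0.349 m, so I = I_cm + Md² gives I = 0 + (2.67)(0.349)² = 0.32521 kg m².
Spherical shell: I_cm = (2/3)MR² = (2/3)(4.7)(0.447)² = 0.62607 kg m²; axis through the centre, so I = 0.62607 kg m².
Total I = 0.64409 + 0.32521 + 0.62607 = 1.5954 kg m².

1.60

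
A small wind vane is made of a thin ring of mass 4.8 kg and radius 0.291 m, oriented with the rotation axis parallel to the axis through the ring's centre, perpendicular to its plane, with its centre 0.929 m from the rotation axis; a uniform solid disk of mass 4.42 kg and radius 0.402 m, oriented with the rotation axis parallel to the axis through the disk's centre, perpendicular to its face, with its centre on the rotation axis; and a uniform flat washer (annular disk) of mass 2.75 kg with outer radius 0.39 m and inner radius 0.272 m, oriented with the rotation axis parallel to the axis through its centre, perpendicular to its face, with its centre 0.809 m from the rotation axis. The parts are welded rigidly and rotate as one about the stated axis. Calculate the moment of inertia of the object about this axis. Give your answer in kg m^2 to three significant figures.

7.02

Thin ring: I_cm = MR² = (4.8)(0.291)² = 0.40647 kg m^2; centre at d = 0.929 m, so I = I_cm + Md² gives I = 0.40647 + (4.8)(0.929)² = 4.5491 kg m^2.
Solid disk: I_cm = (1/2)MR² = (1/2)(4.42)(0.402)² = 0.35714 kg m^2; axis through the centre, so I = 0.35714 kg m^2.
Annular disk: I_cm = (1/2)M(R²+r²) = (1/2)(2.75)[(0.39)² + (0.272)²] = 0.31087 kg m^2; centre at d = 0.809 m, so I = I_cm + Md² gives I = 0.31087 + (2.75)(0.809)² = 2.1107 kg m^2.
Total I = 4.5491 + 0.35714 + 2.1107 = 7.0169 kg m^2.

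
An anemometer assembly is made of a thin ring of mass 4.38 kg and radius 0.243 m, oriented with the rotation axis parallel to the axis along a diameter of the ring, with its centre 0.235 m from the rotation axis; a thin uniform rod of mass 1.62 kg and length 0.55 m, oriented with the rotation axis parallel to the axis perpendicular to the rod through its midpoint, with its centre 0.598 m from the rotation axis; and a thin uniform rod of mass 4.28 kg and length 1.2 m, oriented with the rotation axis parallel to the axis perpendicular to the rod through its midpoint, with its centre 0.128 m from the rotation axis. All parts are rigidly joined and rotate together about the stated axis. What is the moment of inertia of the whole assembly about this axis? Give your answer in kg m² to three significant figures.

1.58

Thin ring: I_cm = (1/2)MR² = (1/2)(4.38)(0.243)² = 0.12932 kg m²; centre at d = 0.235 m, so I = I_cm + Md² gives I = 0.12932 + (4.38)(0.235)² = 0.3712 kg m².
Thin rod: I_cm = (1/12)ML² = (1/12)(1.62)(0.55)² = 0.040838 kg m²; centre at d = 0.598 m, so I = I_cm + Md² gives I = 0.040838 + (1.62)(0.598)² = 0.62016 kg m².
Thin rod: I_cm = (1/12)ML² = (1/12)(4.28)(1.2)² = 0.5136 kg m²; centre at d = 0.128 m, so I = I_cm + Md² gives I = 0.5136 + (4.28)(0.128)² = 0.58372 kg m².
Total I = 0.3712 + 0.62016 + 0.58372 = 1.5751 kg m².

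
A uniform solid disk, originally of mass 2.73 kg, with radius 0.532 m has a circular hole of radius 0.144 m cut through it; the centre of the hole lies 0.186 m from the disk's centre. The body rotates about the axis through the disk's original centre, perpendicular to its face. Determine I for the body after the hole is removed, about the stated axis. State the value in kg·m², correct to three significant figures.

0.377

Unpierced body about its centre: I₀ = (1/2)MR² = (1/2)(2.73)(0.532)² = 0.38633 kg·m².
The removed disk has mass m = M·(r/R)² = (2.73)(0.144/0.532)² = 0.20002 kg (same uniform areal density).
Its moment of inertia about the rotation axis (parallel-axis theorem): I_hole = (1/2)mr² + md² = (1/2)(0.20002)(0.144)² + (0.20002)(0.186)² = 0.0089935 kg·m².
Treating the hole as negative mass, I = I₀ − I_hole = 0.38633 − 0.0089935 = 0.37733 kg·m².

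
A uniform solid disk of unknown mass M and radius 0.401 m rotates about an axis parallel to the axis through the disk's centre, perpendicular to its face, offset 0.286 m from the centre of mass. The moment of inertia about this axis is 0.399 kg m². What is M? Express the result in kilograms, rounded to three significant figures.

2.46

I = I_cm + Md² = (1/2)MR² + Md² = M·[0.5·(0.401)² + (0.286)²] = M·0.1622.
So M = 0.399 / 0.1622 = 2.46 kg.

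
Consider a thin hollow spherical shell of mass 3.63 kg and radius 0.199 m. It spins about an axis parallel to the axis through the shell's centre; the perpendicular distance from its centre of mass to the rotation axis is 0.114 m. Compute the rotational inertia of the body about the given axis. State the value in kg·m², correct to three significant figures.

0.143

I_cm = (2/3)MR² = (2/3)(3.63)(0.199)² = 0.095834 kg·m²; centre at d = 0.114 m, so I = I_cm + Md² gives I = 0.095834 + (3.63)(0.114)² = 0.14301 kg·m².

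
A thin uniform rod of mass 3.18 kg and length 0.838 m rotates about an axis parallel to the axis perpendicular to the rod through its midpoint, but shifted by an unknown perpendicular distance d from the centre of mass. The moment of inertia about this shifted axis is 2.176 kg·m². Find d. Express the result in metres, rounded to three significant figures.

0.791

About the centre-of-mass axis, I_cm = (1/12)ML² = (1/12)(3.18)(0.838)² = 0.18609 kg·m².
Parallel axis theorem: I = I_cm + Md², so Md² = 2.176 − 0.18609 = 1.9899 kg·m².
d = √(1.9899 / 3.18) = 0.79105 m.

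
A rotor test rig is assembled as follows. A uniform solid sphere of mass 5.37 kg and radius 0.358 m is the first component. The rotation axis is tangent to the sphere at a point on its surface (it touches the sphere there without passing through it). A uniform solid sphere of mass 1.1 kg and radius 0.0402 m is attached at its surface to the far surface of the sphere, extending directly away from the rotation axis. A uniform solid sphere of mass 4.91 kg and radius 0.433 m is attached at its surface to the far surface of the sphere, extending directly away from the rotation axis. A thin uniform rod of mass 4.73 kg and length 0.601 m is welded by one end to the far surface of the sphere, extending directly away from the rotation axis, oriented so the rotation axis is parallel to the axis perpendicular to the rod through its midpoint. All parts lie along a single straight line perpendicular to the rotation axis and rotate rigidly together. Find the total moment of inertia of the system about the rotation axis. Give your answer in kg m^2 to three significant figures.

Solid sphere: I_cm = (2/5)MR² = (2/5)(5.37)(0.358)² = 0.2753 kg m^2; centre at d = 0.358 m, so I = I_cm + Md² gives I = 0.2753 + (5.37)(0.358)² = 0.96354 kg m^2.
Solid sphere: I_cm = (2/5)MR² = (2/5)(1.1)(0.0402)² = 0.00071106 kg m^2; centre at d = 0.358 + 0.358 + 0.0402 = 0.7562 m, so I = I_cm + Md² gives I = 0.00071106 + (1.1)(0.7562)² = 0.62973 kg m^2.
Solid sphere: I_cm = (2/5)MR² = (2/5)(4.91)(0.433)² = 0.36823 kg m^2; centre at d = 0.358 + 0.358 + 0.0402 + 0.0402 + 0.433 = 1.2294 m, so I = I_cm + Md² gives I = 0.36823 + (4.91)(1.2294)² = 7.7893 kg m^2.
Thin rod: I_cm = (1/12)ML² = (1/12)(4.73)(0.601)² = 0.14237 kg m^2; centre at d = 0.358 + 0.358 + 0.0402 + 0.0402 + 0.433 + 0.433 + 0.3005 = 1.9629 m, so I = I_cm + Md² gives I = 0.14237 + (4.73)(1.9629)² = 18.367 kg m^2.
Total I = 0.96354 + 0.62973 + 7.7893 + 18.367 = 27.75 kg m^2.

27.7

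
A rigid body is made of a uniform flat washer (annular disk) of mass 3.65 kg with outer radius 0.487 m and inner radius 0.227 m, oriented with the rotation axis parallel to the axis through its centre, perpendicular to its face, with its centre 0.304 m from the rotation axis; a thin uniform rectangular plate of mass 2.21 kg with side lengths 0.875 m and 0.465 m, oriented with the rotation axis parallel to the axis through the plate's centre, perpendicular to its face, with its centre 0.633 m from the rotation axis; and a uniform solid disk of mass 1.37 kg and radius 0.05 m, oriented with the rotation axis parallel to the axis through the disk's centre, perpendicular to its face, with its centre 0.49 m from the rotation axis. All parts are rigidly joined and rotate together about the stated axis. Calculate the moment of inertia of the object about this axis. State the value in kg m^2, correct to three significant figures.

2.26

Annular disk: I_cm = (1/2)M(R²+r²) = (1/2)(3.65)[(0.487)² + (0.227)²] = 0.52687 kg m^2; centre at d = 0.304 m, so I = I_cm + Md² gives I = 0.52687 + (3.65)(0.304)² = 0.86419 kg m^2.
Rectangular plate: I_cm = (1/12)M(a²+b²) = (1/12)(2.21)[(0.875)² + (0.465)²] = 0.18082 kg m^2; centre at d = 0.633 m, so I = I_cm + Md² gives I = 0.18082 + (2.21)(0.633)² = 1.0663 kg m^2.
Solid disk: I_cm = (1/2)MR² = (1/2)(1.37)(0.05)² = 0.0017125 kg m^2; centre at d = 0.49 m, so I = I_cm + Md² gives I = 0.0017125 + (1.37)(0.49)² = 0.33065 kg m^2.
Total I = 0.86419 + 1.0663 + 0.33065 = 2.2612 kg m^2.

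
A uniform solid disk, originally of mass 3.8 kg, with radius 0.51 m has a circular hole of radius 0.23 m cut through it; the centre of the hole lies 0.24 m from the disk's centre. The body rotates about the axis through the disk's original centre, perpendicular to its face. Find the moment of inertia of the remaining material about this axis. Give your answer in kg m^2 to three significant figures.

Unpierced body about its centre: I₀ = (1/2)MR² = (1/2)(3.8)(0.51)² = 0.49419 kg m^2.
The removed disk has mass m = M·(r/R)² = (3.8)(0.23/0.51)² = 0.77286 kg (same uniform areal density).
Its moment of inertia about the rotation axis (parallel-axis theorem): I_hole = (1/2)mr² + md² = (1/2)(0.77286)(0.23)² + (0.77286)(0.24)² = 0.064959 kg m^2.
Treating the hole as negative mass, I = I₀ − I_hole = 0.49419 − 0.064959 = 0.42923 kg m^2.

0.429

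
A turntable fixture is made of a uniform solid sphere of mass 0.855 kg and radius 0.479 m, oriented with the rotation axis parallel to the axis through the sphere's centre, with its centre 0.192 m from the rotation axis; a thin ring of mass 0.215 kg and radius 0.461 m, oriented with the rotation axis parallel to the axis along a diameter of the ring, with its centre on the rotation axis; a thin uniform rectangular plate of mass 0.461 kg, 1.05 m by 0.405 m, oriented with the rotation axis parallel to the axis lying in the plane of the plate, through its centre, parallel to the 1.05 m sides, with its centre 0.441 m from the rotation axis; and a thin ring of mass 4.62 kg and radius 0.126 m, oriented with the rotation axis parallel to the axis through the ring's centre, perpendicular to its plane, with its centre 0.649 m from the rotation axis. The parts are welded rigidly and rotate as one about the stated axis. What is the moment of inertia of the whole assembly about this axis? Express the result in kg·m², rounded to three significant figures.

Solid sphere: I_cm = (2/5)MR² = (2/5)(0.855)(0.479)² = 0.078469 kg·m²; centre at d = 0.192 m, so the parallel axis theorem gives I = 0.078469 + (0.855)(0.192)² = 0.10999 kg·m².
Thin ring: I_cm = (1/2)MR² = (1/2)(0.215)(0.461)² = 0.022846 kg·m²; axis through the centre, so I = 0.022846 kg·m².
Rectangular plate: I_cm = (1/12)Mb² = (1/12)(0.461)(0.405)² = 0.0063013 kg·m²; centre at d = 0.441 m, so the parallel axis theorem gives I = 0.0063013 + (0.461)(0.441)² = 0.095957 kg·m².
Thin ring: I_cm = MR² = (4.62)(0.126)² = 0.073347 kg·m²; centre at d = 0.649 m, so the parallel axis theorem gives I = 0.073347 + (4.62)(0.649)² = 2.0193 kg·m².
Total I = 0.10999 + 0.022846 + 0.095957 + 2.0193 = 2.2481 kg·m².

2.25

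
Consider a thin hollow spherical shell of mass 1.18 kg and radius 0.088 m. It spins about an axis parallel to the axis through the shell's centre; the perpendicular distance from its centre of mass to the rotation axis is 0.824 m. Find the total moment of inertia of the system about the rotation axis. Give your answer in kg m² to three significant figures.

0.807

I_cm = (2/3)MR² = (2/3)(1.18)(0.088)² = 0.0060919 kg m²; centre at d = 0.824 m, so the parallel axis theorem gives I = 0.0060919 + (1.18)(0.824)² = 0.80728 kg m².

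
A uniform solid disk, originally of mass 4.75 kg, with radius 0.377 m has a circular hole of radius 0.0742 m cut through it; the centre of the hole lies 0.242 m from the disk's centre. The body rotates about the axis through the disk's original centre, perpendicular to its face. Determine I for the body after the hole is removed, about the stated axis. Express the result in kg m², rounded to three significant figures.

Unpierced body about its centre: I₀ = (1/2)MR² = (1/2)(4.75)(0.377)² = 0.33756 kg m².
The removed disk has mass m = M·(r/R)² = (4.75)(0.0742/0.377)² = 0.184 kg (same uniform areal density).
Its moment of inertia about the rotation axis (parallel-axis theorem): I_hole = (1/2)mr² + md² = (1/2)(0.184)(0.0742)² + (0.184)(0.242)² = 0.011282 kg m².
Treating the hole as negative mass, I = I₀ − I_hole = 0.33756 − 0.011282 = 0.32627 kg m².

0.326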